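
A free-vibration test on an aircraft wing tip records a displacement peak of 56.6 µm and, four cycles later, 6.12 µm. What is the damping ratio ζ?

0.0882

Logarithmic decrement δ = (1/n)·ln(x₀/x_n) = (1/4)·ln(56.6/6.12) = (1/4)·ln(9.248) = 0.5561.
ζ = δ/√(4π² + δ²) = 0.5561/√(39.48 + 0.309) = 0.5561/6.308 = 0.08816.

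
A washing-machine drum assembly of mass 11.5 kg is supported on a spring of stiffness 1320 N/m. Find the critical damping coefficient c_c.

246 N·s/m

c_c = 2√(k·m) = 2√(1320 × 11.5) = 2 × 123.2 = 246.4 N·s/m.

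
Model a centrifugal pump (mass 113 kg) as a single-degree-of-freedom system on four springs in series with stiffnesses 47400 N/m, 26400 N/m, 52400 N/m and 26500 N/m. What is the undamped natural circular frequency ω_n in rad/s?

Series springs: 1/k_eq = 1/47400 + 1/26400 + 1/52400 + 1/26500 = 0.0001158, so k_eq = 8636 N/m.
ω_n = √(k_eq/m) = √(8636/113) = √76.42 = 8.742 rad/s.

8.74 rad/s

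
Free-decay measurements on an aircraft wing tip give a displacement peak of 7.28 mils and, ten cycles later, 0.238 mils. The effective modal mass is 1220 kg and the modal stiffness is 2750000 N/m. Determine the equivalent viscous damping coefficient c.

6300 N·s/m

Logarithmic decrement δ = (1/n)·ln(x₀/x_n) = (1/10)·ln(7.28/0.238) = (1/10)·ln(30.59) = 0.3421.
ζ = δ/√(4π² + δ²) = 0.3421/√(39.48 + 0.117) = 0.3421/6.292 = 0.05436.
c = ζ · 2√(km) = 0.05436 × 2√(2750000 × 1220) = 0.05436 × 115800 = 6297 N·s/m.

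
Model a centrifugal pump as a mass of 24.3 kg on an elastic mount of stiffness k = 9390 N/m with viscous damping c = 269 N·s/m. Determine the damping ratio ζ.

ω_n = √(k/m) = √(9390/24.3) = 19.66 rad/s.
Critical damping c_c = 2√(k·m) = 2√(9390 × 24.3) = 955.4 N·s/m, so ζ = c/c_c = 269/955.4 = 0.2816.

0.282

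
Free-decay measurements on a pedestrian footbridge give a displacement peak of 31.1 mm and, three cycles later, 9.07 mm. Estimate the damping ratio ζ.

0.0652

Logarithmic decrement δ = (1/n)·ln(x₀/x_n) = (1/3)·ln(31.1/9.07) = (1/3)·ln(3.429) = 0.4107.
ζ = δ/√(4π² + δ²) = 0.4107/√(39.48 + 0.169) = 0.4107/6.297 = 0.06523.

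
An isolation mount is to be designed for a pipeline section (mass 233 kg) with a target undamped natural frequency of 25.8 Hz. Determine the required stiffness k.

6120000 N/m

ω_n = 2πf_n = 2π × 25.8 = 162.1 rad/s.
k = m·ω_n² = 233 × 162.1² = 233 × 26280 = 6123000 N/m.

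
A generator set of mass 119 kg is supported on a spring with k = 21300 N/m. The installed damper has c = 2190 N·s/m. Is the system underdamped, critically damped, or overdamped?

underdamped

c_c = 2√(k·m) = 3184 N·s/m; ζ = c/c_c = 2190/3184 = 0.688.
Since ζ < 1 the system is underdamped.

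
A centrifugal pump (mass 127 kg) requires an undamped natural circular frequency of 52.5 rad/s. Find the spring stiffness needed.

k = m·ω_n² = 127 × 52.50² = 127 × 2756 = 350000 N/m.

350000 N/m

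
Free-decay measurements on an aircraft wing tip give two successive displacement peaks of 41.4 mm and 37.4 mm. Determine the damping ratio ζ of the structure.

0.0162

Logarithmic decrement δ = (1/n)·ln(x₀/x_n) = (1/1)·ln(41.4/37.4) = (1/1)·ln(1.107) = 0.1016.
ζ = δ/√(4π² + δ²) = 0.1016/√(39.48 + 0.0103) = 0.1016/6.284 = 0.01617.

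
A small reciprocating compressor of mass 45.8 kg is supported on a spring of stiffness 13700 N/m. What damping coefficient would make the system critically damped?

1580 N·s/m

c_c = 2√(k·m) = 2√(13700 × 45.8) = 2 × 792.1 = 1584 N·s/m.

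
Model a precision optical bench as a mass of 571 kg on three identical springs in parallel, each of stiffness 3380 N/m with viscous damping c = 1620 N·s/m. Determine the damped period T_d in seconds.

1.58 s

Parallel springs add: k_eq = 3 × 3380 = 10140 N/m.
ω_n = √(k_eq/m) = √(10140/571) = 4.214 rad/s.
Critical damping c_c = 2√(k_eq·m) = 2√(10140 × 571) = 4812 N·s/m, so ζ = c/c_c = 1620/4812 = 0.3366.
ω_d = ω_n√(1 − ζ²) = 4.214 × √(1 − 0.113) = 3.968 rad/s.
T_d = 2π/ω_d = 1.583 s.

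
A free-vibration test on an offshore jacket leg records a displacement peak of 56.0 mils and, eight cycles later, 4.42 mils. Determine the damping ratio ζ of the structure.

0.0505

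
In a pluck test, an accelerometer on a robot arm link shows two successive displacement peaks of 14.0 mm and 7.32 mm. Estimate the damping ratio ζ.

0.103

Logarithmic decrement δ = (1/n)·ln(x₀/x_n) = (1/1)·ln(14.0/7.32) = (1/1)·ln(1.913) = 0.6484.
ζ = δ/√(4π² + δ²) = 0.6484/√(39.48 + 0.420) = 0.6484/6.317 = 0.1027.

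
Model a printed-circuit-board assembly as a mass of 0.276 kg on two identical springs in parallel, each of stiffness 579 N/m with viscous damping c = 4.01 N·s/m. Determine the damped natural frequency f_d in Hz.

Parallel springs add: k_eq = 2 × 579 = 1158 N/m.
ω_n = √(k_eq/m) = √(1158/0.276) = 64.77 rad/s.
Critical damping c_c = 2√(k_eq·m) = 2√(1158 × 0.276) = 35.76 N·s/m, so ζ = c/c_c = 4.01/35.76 = 0.1122.
ω_d = ω_n√(1 − ζ²) = 64.77 × √(1 − 0.0126) = 64.37 rad/s.
f_d = ω_d/(2π) = 10.24 Hz.

10.2 Hz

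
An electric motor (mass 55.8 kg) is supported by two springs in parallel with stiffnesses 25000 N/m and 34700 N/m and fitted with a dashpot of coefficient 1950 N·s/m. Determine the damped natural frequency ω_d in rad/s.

27.7 rad/s

Parallel springs add: k_eq = 25000 + 34700 = 59700 N/m.
ω_n = √(k_eq/m) = √(59700/55.8) = 32.71 rad/s.
Critical damping c_c = 2√(k_eq·m) = 2√(59700 × 55.8) = 3650 N·s/m, so ζ = c/c_c = 1950/3650 = 0.5342.
ω_d = ω_n√(1 − ζ²) = 32.71 × √(1 − 0.285) = 27.65 rad/s.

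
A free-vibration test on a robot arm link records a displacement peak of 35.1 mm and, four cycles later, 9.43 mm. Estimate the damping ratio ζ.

0.0522

Logarithmic decrement δ = (1/n)·ln(x₀/x_n) = (1/4)·ln(35.1/9.43) = (1/4)·ln(3.722) = 0.3286.
ζ = δ/√(4π² + δ²) = 0.3286/√(39.48 + 0.108) = 0.3286/6.292 = 0.05222.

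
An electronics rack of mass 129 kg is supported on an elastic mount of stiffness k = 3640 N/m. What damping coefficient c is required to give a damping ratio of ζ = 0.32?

439 N·s/m

c_c = 2√(k·m) = 2√(3640 × 129) = 1370 N·s/m.
c = ζ·c_c = 0.32 × 1370 = 438.6 N·s/m.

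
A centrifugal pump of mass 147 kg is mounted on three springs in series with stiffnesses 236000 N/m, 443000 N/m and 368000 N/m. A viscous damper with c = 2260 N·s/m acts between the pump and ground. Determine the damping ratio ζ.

0.283

Series springs: 1/k_eq = 1/236000 + 1/443000 + 1/368000 = 9.212×10^-6, so k_eq = 108600 N/m.
ω_n = √(k_eq/m) = √(108600/147) = 27.17 rad/s.
Critical damping c_c = 2√(k_eq·m) = 2√(108600 × 147) = 7989 N·s/m, so ζ = c/c_c = 2260/7989 = 0.2829.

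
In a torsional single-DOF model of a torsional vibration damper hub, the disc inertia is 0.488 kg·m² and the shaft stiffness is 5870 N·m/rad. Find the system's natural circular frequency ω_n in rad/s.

ω_n = √(k_t/J) = √(5870/0.488) = √12030 = 109.7 rad/s.

110 rad/s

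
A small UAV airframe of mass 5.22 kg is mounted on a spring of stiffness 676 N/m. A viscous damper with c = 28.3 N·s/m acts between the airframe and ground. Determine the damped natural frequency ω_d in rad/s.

11.1 rad/s

ω_n = √(k/m) = √(676.0/5.22) = 11.38 rad/s.
Critical damping c_c = 2√(k·m) = 2√(676.0 × 5.22) = 118.8 N·s/m, so ζ = c/c_c = 28.3/118.8 = 0.2382.
ω_d = ω_n√(1 − ζ²) = 11.38 × √(1 − 0.0567) = 11.05 rad/s.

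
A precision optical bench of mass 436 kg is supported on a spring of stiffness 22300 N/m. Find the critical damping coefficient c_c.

c_c = 2√(k·m) = 2√(22300 × 436) = 2 × 3118 = 6236 N·s/m.

6240 N·s/m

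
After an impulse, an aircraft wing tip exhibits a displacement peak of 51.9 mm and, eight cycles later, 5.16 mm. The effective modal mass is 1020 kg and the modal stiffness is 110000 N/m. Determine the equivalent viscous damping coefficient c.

Logarithmic decrement δ = (1/n)·ln(x₀/x_n) = (1/8)·ln(51.9/5.16) = (1/8)·ln(10.06) = 0.2885.
ζ = δ/√(4π² + δ²) = 0.2885/√(39.48 + 0.0833) = 0.2885/6.290 = 0.04588.
c = ζ · 2√(km) = 0.04588 × 2√(110000 × 1020) = 0.04588 × 21180 = 971.9 N·s/m.

972 N·s/m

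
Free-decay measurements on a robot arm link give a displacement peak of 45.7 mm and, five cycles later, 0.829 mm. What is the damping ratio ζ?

0.127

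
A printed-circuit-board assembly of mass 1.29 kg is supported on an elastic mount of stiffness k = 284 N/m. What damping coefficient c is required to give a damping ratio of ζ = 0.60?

23.0 N·s/m

c_c = 2√(k·m) = 2√(284.0 × 1.29) = 38.28 N·s/m.
c = ζ·c_c = 0.60 × 38.28 = 22.97 N·s/m.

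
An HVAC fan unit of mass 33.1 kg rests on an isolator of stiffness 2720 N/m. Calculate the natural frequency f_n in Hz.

ω_n = √(k/m) = √(2720/33.1) = √82.18 = 9.065 rad/s.
f_n = ω_n/(2π) = 9.065/6.283 = 1.443 Hz.

1.44 Hz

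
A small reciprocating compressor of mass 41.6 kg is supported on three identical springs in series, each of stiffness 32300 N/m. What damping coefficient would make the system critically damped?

Series springs: 1/k_eq = 3/32300, so k_eq = 32300/3 = 10770 N/m.
c_c = 2√(k_eq·m) = 2√(10770 × 41.6) = 2 × 669.2 = 1338 N·s/m.

1340 N·s/m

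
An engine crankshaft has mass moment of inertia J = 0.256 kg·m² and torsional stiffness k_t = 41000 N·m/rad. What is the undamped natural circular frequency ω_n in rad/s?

ω_n = √(k_t/J) = √(41000/0.256) = √160200 = 400.2 rad/s.

400 rad/s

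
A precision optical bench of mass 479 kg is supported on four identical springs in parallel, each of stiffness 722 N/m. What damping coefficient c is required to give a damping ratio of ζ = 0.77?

Parallel springs add: k_eq = 4 × 722 = 2888 N/m.
c_c = 2√(k_eq·m) = 2√(2888 × 479) = 2352 N·s/m.
c = ζ·c_c = 0.77 × 2352 = 1811 N·s/m.

1810 N·s/m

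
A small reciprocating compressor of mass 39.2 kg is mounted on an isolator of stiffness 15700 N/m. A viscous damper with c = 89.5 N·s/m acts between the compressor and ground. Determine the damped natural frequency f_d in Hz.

3.18 Hz

ω_n = √(k/m) = √(15700/39.2) = 20.01 rad/s.
Critical damping c_c = 2√(k·m) = 2√(15700 × 39.2) = 1569 N·s/m, so ζ = c/c_c = 89.5/1569 = 0.05704.
ω_d = ω_n√(1 − ζ²) = 20.01 × √(1 − 0.00325) = 19.98 rad/s.
f_d = ω_d/(2π) = 3.180 Hz.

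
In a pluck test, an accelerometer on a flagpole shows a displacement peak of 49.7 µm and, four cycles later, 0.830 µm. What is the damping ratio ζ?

Logarithmic decrement δ = (1/n)·ln(x₀/x_n) = (1/4)·ln(49.7/0.830) = (1/4)·ln(59.88) = 1.023.
ζ = δ/√(4π² + δ²) = 1.023/√(39.48 + 1.05) = 1.023/6.366 = 0.1607.

0.161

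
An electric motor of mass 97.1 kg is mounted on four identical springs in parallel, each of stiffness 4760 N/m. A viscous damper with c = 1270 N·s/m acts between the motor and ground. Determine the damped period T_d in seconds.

0.507 s

Parallel springs add: k_eq = 4 × 4760 = 19040 N/m.
ω_n = √(k_eq/m) = √(19040/97.1) = 14.00 rad/s.
Critical damping c_c = 2√(k_eq·m) = 2√(19040 × 97.1) = 2719 N·s/m, so ζ = c/c_c = 1270/2719 = 0.4670.
ω_d = ω_n√(1 − ζ²) = 14.00 × √(1 − 0.218) = 12.38 rad/s.
T_d = 2π/ω_d = 0.5074 s.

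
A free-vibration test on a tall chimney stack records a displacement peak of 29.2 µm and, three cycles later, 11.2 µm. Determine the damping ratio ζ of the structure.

Logarithmic decrement δ = (1/n)·ln(x₀/x_n) = (1/3)·ln(29.2/11.2) = (1/3)·ln(2.607) = 0.3194.
ζ = δ/√(4π² + δ²) = 0.3194/√(39.48 + 0.102) = 0.3194/6.291 = 0.05077.

0.0508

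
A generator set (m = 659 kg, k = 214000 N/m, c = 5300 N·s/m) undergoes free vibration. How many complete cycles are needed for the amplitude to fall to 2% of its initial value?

ζ = c/(2√(km)) = 5300/(2√(214000 × 659)) = 5300/23750 = 0.2231.
Logarithmic decrement δ = 2πζ/√(1 − ζ²) = 2π × 0.2231/√(1 − 0.0498) = 1.438.
x_n/x₀ = e^(−nδ) ≤ 0.02; take ln: n ≥ ln(1/0.02)/δ = 3.912/1.438 = 2.720.
So 3 complete cycles are required.

3 cycles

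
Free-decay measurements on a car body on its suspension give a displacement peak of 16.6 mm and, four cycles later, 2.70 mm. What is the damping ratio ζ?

Logarithmic decrement δ = (1/n)·ln(x₀/x_n) = (1/4)·ln(16.6/2.70) = (1/4)·ln(6.148) = 0.4540.
ζ = δ/√(4π² + δ²) = 0.4540/√(39.48 + 0.206) = 0.4540/6.300 = 0.07207.

0.0721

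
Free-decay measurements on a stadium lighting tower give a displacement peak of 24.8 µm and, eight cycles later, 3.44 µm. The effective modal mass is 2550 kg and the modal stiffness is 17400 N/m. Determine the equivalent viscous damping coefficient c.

Logarithmic decrement δ = (1/n)·ln(x₀/x_n) = (1/8)·ln(24.8/3.44) = (1/8)·ln(7.209) = 0.2469.
ζ = δ/√(4π² + δ²) = 0.2469/√(39.48 + 0.0610) = 0.2469/6.288 = 0.03927.
c = ζ · 2√(km) = 0.03927 × 2√(17400 × 2550) = 0.03927 × 13320 = 523.1 N·s/m.

523 N·s/m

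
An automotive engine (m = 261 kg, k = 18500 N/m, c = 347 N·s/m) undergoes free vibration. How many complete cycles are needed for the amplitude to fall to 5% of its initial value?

ζ = c/(2√(km)) = 347/(2√(18500 × 261)) = 347/4395 = 0.07896.
Logarithmic decrement δ = 2πζ/√(1 − ζ²) = 2π × 0.07896/√(1 − 0.00623) = 0.4977.
x_n/x₀ = e^(−nδ) ≤ 0.05; take ln: n ≥ ln(1/0.05)/δ = 2.996/0.4977 = 6.020.
So 7 complete cycles are required.

7 cycles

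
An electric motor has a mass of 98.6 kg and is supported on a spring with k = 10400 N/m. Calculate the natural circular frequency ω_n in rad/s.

10.3 rad/s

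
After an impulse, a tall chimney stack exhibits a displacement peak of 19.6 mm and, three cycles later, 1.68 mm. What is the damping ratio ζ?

0.129

Logarithmic decrement δ = (1/n)·ln(x₀/x_n) = (1/3)·ln(19.6/1.68) = (1/3)·ln(11.67) = 0.8189.
ζ = δ/√(4π² + δ²) = 0.8189/√(39.48 + 0.671) = 0.8189/6.336 = 0.1292.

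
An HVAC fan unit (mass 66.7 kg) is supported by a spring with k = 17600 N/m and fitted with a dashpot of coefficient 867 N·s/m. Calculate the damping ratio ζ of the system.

0.400

ω_n = √(k/m) = √(17600/66.7) = 16.24 rad/s.
Critical damping c_c = 2√(k·m) = 2√(17600 × 66.7) = 2167 N·s/m, so ζ = c/c_c = 867/2167 = 0.4001.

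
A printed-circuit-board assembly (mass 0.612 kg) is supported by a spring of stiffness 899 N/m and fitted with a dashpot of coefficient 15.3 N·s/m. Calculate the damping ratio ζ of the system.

0.326

ω_n = √(k/m) = √(899.0/0.612) = 38.33 rad/s.
Critical damping c_c = 2√(k·m) = 2√(899.0 × 0.612) = 46.91 N·s/m, so ζ = c/c_c = 15.3/46.91 = 0.3261.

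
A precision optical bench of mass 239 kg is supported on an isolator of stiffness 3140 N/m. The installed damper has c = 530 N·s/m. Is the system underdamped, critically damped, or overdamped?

underdamped

c_c = 2√(k·m) = 1733 N·s/m; ζ = c/c_c = 530/1733 = 0.306.
Since ζ < 1 the system is underdamped.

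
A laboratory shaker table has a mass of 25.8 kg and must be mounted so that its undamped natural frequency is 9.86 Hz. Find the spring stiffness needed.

99000 N/m

ω_n = 2πf_n = 2π × 9.86 = 61.95 rad/s.
k = m·ω_n² = 25.8 × 61.95² = 25.8 × 3838 = 99020 N/m.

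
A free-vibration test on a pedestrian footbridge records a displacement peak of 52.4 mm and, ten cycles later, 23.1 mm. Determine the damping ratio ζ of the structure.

0.0130

Logarithmic decrement δ = (1/n)·ln(x₀/x_n) = (1/10)·ln(52.4/23.1) = (1/10)·ln(2.268) = 0.08191.
ζ = δ/√(4π² + δ²) = 0.08191/√(39.48 + 0.00671) = 0.08191/6.284 = 0.01303.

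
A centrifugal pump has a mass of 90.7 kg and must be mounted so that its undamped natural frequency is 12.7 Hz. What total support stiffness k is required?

578000 N/m

ω_n = 2πf_n = 2π × 12.7 = 79.80 rad/s.
k = m·ω_n² = 90.7 × 79.80² = 90.7 × 6367 = 577500 N/m.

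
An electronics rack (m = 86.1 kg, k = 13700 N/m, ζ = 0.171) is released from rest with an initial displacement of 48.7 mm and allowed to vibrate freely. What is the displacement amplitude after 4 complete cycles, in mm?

Logarithmic decrement δ = 2πζ/√(1 − ζ²) = 2π × 0.1710/√(1 − 0.0292) = 1.090.
After n cycles, x_n/x₀ = e^(−nδ), so x_4 = 48.7 × e^(−4 × 1.090) = 48.7 × 0.01275 = 0.6211 mm.

0.621 mm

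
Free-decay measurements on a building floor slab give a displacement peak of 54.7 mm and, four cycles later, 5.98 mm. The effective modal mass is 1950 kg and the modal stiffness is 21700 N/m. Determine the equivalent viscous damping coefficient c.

Logarithmic decrement δ = (1/n)·ln(x₀/x_n) = (1/4)·ln(54.7/5.98) = (1/4)·ln(9.147) = 0.5534.
ζ = δ/√(4π² + δ²) = 0.5534/√(39.48 + 0.306) = 0.5534/6.308 = 0.08773.
c = ζ · 2√(km) = 0.08773 × 2√(21700 × 1950) = 0.08773 × 13010 = 1141 N·s/m.

1140 N·s/m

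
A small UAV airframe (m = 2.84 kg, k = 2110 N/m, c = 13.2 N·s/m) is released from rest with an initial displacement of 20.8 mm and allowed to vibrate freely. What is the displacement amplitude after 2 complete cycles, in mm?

ζ = c/(2√(km)) = 13.2/(2√(2110 × 2.84)) = 13.2/154.8 = 0.08526.
Logarithmic decrement δ = 2πζ/√(1 − ζ²) = 2π × 0.08526/√(1 − 0.00727) = 0.5377.
After n cycles, x_n/x₀ = e^(−nδ), so x_2 = 20.8 × e^(−2 × 0.5377) = 20.8 × 0.3412 = 7.097 mm.

7.10 mm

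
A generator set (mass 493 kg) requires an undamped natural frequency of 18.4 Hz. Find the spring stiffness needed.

ω_n = 2πf_n = 2π × 18.4 = 115.6 rad/s.
k = m·ω_n² = 493 × 115.6² = 493 × 13370 = 6589000 N/m.

6590000 N/m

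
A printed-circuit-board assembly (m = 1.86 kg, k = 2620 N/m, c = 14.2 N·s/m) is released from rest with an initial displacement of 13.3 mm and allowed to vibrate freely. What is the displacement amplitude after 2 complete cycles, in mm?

3.68 mm

ζ = c/(2√(km)) = 14.2/(2√(2620 × 1.86)) = 14.2/139.6 = 0.1017.
Logarithmic decrement δ = 2πζ/√(1 − ζ²) = 2π × 0.1017/√(1 − 0.0103) = 0.6424.
After n cycles, x_n/x₀ = e^(−nδ), so x_2 = 13.3 × e^(−2 × 0.6424) = 13.3 × 0.2767 = 3.680 mm.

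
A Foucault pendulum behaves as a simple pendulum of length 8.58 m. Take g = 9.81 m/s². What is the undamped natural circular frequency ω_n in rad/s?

1.07 rad/s

For a simple pendulum ω_n = √(g/L) = √(9.81/8.58) = √1.143 = 1.069 rad/s.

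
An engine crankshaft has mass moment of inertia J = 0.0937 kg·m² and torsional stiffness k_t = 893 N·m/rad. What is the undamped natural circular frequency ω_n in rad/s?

ω_n = √(k_t/J) = √(893/0.0937) = √9530 = 97.62 rad/s.

97.6 rad/s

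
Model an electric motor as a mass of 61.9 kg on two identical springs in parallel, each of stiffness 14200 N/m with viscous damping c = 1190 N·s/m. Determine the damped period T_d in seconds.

Parallel springs add: k_eq = 2 × 14200 = 28400 N/m.
ω_n = √(k_eq/m) = √(28400/61.9) = 21.42 rad/s.
Critical damping c_c = 2√(k_eq·m) = 2√(28400 × 61.9) = 2652 N·s/m, so ζ = c/c_c = 1190/2652 = 0.4488.
ω_d = ω_n√(1 − ζ²) = 21.42 × √(1 − 0.201) = 19.14 rad/s.
T_d = 2π/ω_d = 0.3282 s.

0.328 s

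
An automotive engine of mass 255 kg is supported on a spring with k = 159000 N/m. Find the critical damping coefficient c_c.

c_c = 2√(k·m) = 2√(159000 × 255) = 2 × 6367 = 12730 N·s/m.

12700 N·s/m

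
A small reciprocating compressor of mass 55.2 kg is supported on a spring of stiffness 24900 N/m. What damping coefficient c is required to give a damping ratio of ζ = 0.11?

258 N·s/m

c_c = 2√(k·m) = 2√(24900 × 55.2) = 2345 N·s/m.
c = ζ·c_c = 0.11 × 2345 = 257.9 N·s/m.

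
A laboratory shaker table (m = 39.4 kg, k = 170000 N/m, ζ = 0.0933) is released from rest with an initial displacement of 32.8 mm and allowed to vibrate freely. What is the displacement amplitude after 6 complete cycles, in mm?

0.959 mm

Logarithmic decrement δ = 2πζ/√(1 − ζ²) = 2π × 0.09330/√(1 − 0.00870) = 0.5888.
After n cycles, x_n/x₀ = e^(−nδ), so x_6 = 32.8 × e^(−6 × 0.5888) = 32.8 × 0.02922 = 0.9586 mm.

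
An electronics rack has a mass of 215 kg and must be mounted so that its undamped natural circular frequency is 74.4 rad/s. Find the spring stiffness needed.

k = m·ω_n² = 215 × 74.40² = 215 × 5535 = 1190000 N/m.

1190000 N/m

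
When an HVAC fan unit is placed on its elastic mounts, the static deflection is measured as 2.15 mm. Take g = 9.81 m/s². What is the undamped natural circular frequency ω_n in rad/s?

ω_n = √(g/δ_st) = √(9.81/0.00215) = √4563 = 67.55 rad/s.

67.5 rad/s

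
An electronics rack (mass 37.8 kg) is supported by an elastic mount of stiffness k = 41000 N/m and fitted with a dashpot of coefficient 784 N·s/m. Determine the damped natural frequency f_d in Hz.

4.97 Hz

ω_n = √(k/m) = √(41000/37.8) = 32.93 rad/s.
Critical damping c_c = 2√(k·m) = 2√(41000 × 37.8) = 2490 N·s/m, so ζ = c/c_c = 784/2490 = 0.3149.
ω_d = ω_n√(1 − ζ²) = 32.93 × √(1 − 0.0992) = 31.26 rad/s.
f_d = ω_d/(2π) = 4.975 Hz.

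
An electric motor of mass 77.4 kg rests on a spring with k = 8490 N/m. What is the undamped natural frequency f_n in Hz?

1.67 Hz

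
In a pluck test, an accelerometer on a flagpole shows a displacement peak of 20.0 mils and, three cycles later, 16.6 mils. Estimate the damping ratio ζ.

0.00988

Logarithmic decrement δ = (1/n)·ln(x₀/x_n) = (1/3)·ln(20.0/16.6) = (1/3)·ln(1.205) = 0.06211.
ζ = δ/√(4π² + δ²) = 0.06211/√(39.48 + 0.00386) = 0.06211/6.283 = 0.009885.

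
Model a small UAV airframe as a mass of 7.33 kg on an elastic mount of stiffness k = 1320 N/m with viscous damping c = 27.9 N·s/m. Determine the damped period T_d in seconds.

ω_n = √(k/m) = √(1320/7.33) = 13.42 rad/s.
Critical damping c_c = 2√(k·m) = 2√(1320 × 7.33) = 196.7 N·s/m, so ζ = c/c_c = 27.9/196.7 = 0.1418.
ω_d = ω_n√(1 − ζ²) = 13.42 × √(1 − 0.0201) = 13.28 rad/s.
T_d = 2π/ω_d = 0.4730 s.

0.473 s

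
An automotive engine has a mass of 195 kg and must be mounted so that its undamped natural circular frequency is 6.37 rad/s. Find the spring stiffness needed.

k = m·ω_n² = 195 × 6.370² = 195 × 40.58 = 7912 N/m.

7910 N/m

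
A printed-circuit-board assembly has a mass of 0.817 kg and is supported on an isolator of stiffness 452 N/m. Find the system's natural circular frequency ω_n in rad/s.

ω_n = √(k/m) = √(452.0/0.817) = √553.2 = 23.52 rad/s.

23.5 rad/s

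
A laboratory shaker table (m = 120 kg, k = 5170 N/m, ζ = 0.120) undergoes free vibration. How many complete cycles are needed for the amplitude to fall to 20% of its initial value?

3 cycles

Logarithmic decrement δ = 2πζ/√(1 − ζ²) = 2π × 0.1200/√(1 − 0.0144) = 0.7595.
x_n/x₀ = e^(−nδ) ≤ 0.2; take ln: n ≥ ln(1/0.2)/δ = 1.609/0.7595 = 2.119.
So 3 complete cycles are required.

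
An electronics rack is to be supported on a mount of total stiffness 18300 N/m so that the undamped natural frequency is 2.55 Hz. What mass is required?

ω_n = 2πf_n = 2π × 2.55 = 16.02 rad/s.
m = k/ω_n² = 18300/16.02² = 18300/256.7 = 71.29 kg.

71.3 kg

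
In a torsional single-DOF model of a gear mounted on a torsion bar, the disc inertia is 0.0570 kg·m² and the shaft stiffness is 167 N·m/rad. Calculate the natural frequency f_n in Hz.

8.61 Hz

ω_n = √(k_t/J) = √(167/0.0570) = √2930 = 54.13 rad/s.
f_n = ω_n/(2π) = 54.13/6.283 = 8.615 Hz.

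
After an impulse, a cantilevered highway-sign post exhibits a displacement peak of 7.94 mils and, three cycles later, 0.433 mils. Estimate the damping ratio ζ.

0.153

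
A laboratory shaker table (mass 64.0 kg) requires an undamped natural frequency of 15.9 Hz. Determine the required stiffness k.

639000 N/m

ω_n = 2πf_n = 2π × 15.9 = 99.90 rad/s.
k = m·ω_n² = 64.0 × 99.90² = 64.0 × 9981 = 638800 N/m.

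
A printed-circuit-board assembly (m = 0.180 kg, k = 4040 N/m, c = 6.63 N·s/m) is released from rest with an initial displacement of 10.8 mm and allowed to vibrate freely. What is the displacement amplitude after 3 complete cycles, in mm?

ζ = c/(2√(km)) = 6.63/(2√(4040 × 0.180)) = 6.63/53.93 = 0.1229.
Logarithmic decrement δ = 2πζ/√(1 − ζ²) = 2π × 0.1229/√(1 − 0.0151) = 0.7783.
After n cycles, x_n/x₀ = e^(−nδ), so x_3 = 10.8 × e^(−3 × 0.7783) = 10.8 × 0.09682 = 1.046 mm.

1.05 mm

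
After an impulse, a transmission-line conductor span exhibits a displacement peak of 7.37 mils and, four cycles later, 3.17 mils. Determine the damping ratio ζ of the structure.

0.0336

Logarithmic decrement δ = (1/n)·ln(x₀/x_n) = (1/4)·ln(7.37/3.17) = (1/4)·ln(2.325) = 0.2109.
ζ = δ/√(4π² + δ²) = 0.2109/√(39.48 + 0.0445) = 0.2109/6.287 = 0.03355.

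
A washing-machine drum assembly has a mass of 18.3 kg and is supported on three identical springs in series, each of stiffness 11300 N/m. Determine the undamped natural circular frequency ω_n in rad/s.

14.3 rad/s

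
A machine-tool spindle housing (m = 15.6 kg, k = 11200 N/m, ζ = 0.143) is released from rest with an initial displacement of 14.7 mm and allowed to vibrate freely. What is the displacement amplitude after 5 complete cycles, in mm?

0.157 mm

Logarithmic decrement δ = 2πζ/√(1 − ζ²) = 2π × 0.1430/√(1 − 0.0204) = 0.9078.
After n cycles, x_n/x₀ = e^(−nδ), so x_5 = 14.7 × e^(−5 × 0.9078) = 14.7 × 0.01068 = 0.1570 mm.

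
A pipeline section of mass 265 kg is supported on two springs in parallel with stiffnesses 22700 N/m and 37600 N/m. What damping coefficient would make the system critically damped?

7990 N·s/m

Parallel springs add: k_eq = 22700 + 37600 = 60300 N/m.
c_c = 2√(k_eq·m) = 2√(60300 × 265) = 2 × 3997 = 7995 N·s/m.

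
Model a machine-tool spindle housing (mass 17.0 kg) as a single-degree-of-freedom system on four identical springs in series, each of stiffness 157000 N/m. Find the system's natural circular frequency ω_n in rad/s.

48.1 rad/s

Series springs: 1/k_eq = 4/157000, so k_eq = 157000/4 = 39250 N/m.
ω_n = √(k_eq/m) = √(39250/17.0) = √2309 = 48.05 rad/s.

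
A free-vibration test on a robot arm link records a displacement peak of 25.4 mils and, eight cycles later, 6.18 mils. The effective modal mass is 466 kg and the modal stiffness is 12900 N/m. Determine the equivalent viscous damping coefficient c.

138 N·s/m

Logarithmic decrement δ = (1/n)·ln(x₀/x_n) = (1/8)·ln(25.4/6.18) = (1/8)·ln(4.110) = 0.1767.
ζ = δ/√(4π² + δ²) = 0.1767/√(39.48 + 0.0312) = 0.1767/6.286 = 0.02811.
c = ζ · 2√(km) = 0.02811 × 2√(12900 × 466) = 0.02811 × 4904 = 137.8 N·s/m.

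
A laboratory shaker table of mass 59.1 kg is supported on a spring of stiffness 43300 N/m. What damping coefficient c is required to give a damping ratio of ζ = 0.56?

c_c = 2√(k·m) = 2√(43300 × 59.1) = 3199 N·s/m.
c = ζ·c_c = 0.56 × 3199 = 1792 N·s/m.

1790 N·s/m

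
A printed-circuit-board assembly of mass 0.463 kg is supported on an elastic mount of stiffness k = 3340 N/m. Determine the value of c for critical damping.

78.6 N·s/m

c_c = 2√(k·m) = 2√(3340 × 0.463) = 2 × 39.32 = 78.65 N·s/m.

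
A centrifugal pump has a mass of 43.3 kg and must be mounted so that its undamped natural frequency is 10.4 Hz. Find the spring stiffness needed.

ω_n = 2πf_n = 2π × 10.4 = 65.35 rad/s.
k = m·ω_n² = 43.3 × 65.35² = 43.3 × 4270 = 184900 N/m.

185000 N/m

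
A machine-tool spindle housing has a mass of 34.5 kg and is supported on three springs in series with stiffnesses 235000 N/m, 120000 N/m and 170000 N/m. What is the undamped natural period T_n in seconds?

0.159 s

Series springs: 1/k_eq = 1/235000 + 1/120000 + 1/170000 = 1.847×10^-5, so k_eq = 54140 N/m.
ω_n = √(k_eq/m) = √(54140/34.5) = √1569 = 39.61 rad/s.
T_n = 2π/ω_n = 6.283/39.61 = 0.1586 s.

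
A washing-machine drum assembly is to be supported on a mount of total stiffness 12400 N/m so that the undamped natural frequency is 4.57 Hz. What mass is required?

15.0 kg

ω_n = 2πf_n = 2π × 4.57 = 28.71 rad/s.
m = k/ω_n² = 12400/28.71² = 12400/824.5 = 15.04 kg.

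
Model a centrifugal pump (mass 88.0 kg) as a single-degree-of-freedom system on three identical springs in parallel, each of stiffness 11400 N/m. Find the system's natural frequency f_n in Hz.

3.14 Hz

Parallel springs add: k_eq = 3 × 11400 = 34200 N/m.
ω_n = √(k_eq/m) = √(34200/88.0) = √388.6 = 19.71 rad/s.
f_n = ω_n/(2π) = 19.71/6.283 = 3.138 Hz.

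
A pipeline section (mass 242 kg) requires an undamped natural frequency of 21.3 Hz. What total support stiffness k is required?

ω_n = 2πf_n = 2π × 21.3 = 133.8 rad/s.
k = m·ω_n² = 242 × 133.8² = 242 × 17910 = 4334000 N/m.

4330000 N/m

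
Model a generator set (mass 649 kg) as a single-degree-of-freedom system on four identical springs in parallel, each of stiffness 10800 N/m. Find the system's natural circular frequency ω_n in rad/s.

Parallel springs add: k_eq = 4 × 10800 = 43200 N/m.
ω_n = √(k_eq/m) = √(43200/649) = √66.56 = 8.159 rad/s.

8.16 rad/s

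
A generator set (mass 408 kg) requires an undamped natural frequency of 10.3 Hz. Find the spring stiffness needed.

1710000 N/m

ω_n = 2πf_n = 2π × 10.3 = 64.72 rad/s.
k = m·ω_n² = 408 × 64.72² = 408 × 4188 = 1709000 N/m.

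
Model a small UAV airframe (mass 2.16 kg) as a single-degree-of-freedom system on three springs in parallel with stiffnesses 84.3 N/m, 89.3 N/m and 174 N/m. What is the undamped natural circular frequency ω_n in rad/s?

Parallel springs add: k_eq = 84.3 + 89.3 + 174 = 347.6 N/m.
ω_n = √(k_eq/m) = √(347.6/2.16) = √160.9 = 12.69 rad/s.

12.7 rad/s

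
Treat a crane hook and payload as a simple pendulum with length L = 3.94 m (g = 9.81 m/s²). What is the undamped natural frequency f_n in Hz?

0.251 Hz

For a simple pendulum ω_n = √(g/L) = √(9.81/3.94) = √2.490 = 1.578 rad/s.
f_n = ω_n/(2π) = 1.578/6.283 = 0.2511 Hz.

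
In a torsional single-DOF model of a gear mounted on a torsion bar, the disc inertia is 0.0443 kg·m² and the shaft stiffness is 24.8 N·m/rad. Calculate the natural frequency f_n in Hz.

3.77 Hz

ω_n = √(k_t/J) = √(24.8/0.0443) = √559.8 = 23.66 rad/s.
f_n = ω_n/(2π) = 23.66/6.283 = 3.766 Hz.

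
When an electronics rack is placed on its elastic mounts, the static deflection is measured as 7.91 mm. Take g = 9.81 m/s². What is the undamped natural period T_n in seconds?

0.178 s

ω_n = √(g/δ_st) = √(9.81/0.00791) = √1240 = 35.22 rad/s.
T_n = 2π/ω_n = 6.283/35.22 = 0.1784 s.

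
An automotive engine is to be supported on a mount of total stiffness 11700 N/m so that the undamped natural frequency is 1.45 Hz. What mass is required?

141 kg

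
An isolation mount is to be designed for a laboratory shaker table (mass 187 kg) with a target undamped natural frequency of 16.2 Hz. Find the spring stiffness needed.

ω_n = 2πf_n = 2π × 16.2 = 101.8 rad/s.
k = m·ω_n² = 187 × 101.8² = 187 × 10360 = 1937000 N/m.

1940000 N/m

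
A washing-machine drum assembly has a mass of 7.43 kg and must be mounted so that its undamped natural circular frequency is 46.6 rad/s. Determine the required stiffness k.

k = m·ω_n² = 7.43 × 46.60² = 7.43 × 2172 = 16130 N/m.

16100 N/m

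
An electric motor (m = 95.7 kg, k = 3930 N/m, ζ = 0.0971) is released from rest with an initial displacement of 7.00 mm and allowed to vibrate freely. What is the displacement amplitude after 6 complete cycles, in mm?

0.177 mm

Logarithmic decrement δ = 2πζ/√(1 − ζ²) = 2π × 0.09710/√(1 − 0.00943) = 0.6130.
After n cycles, x_n/x₀ = e^(−nδ), so x_6 = 7.00 × e^(−6 × 0.6130) = 7.00 × 0.02527 = 0.1769 mm.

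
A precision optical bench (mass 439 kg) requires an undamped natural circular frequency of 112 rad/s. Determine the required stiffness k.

k = m·ω_n² = 439 × 112.0² = 439 × 12540 = 5507000 N/m.

5510000 N/m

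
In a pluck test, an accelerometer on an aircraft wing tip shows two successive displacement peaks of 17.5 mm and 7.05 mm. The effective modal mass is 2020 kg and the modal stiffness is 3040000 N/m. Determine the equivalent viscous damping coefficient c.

Logarithmic decrement δ = (1/n)·ln(x₀/x_n) = (1/1)·ln(17.5/7.05) = (1/1)·ln(2.482) = 0.9092.
ζ = δ/√(4π² + δ²) = 0.9092/√(39.48 + 0.827) = 0.9092/6.349 = 0.1432.
c = ζ · 2√(km) = 0.1432 × 2√(3040000 × 2020) = 0.1432 × 156700 = 22440 N·s/m.

22400 N·s/m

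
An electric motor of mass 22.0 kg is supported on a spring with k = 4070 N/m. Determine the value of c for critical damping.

598 N·s/m

c_c = 2√(k·m) = 2√(4070 × 22.0) = 2 × 299.2 = 598.5 N·s/m.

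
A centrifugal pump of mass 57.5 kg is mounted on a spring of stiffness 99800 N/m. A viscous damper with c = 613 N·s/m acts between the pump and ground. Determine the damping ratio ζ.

0.128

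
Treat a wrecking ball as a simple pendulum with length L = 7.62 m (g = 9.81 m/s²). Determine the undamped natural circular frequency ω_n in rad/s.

1.13 rad/s

For a simple pendulum ω_n = √(g/L) = √(9.81/7.62) = √1.287 = 1.135 rad/s.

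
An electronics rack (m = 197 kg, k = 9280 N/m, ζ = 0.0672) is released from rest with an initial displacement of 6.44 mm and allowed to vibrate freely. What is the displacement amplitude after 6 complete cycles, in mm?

0.508 mm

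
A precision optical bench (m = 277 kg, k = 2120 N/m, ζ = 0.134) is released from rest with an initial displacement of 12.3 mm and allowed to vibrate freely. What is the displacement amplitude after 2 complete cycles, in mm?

Logarithmic decrement δ = 2πζ/√(1 − ζ²) = 2π × 0.1340/√(1 − 0.0180) = 0.8496.
After n cycles, x_n/x₀ = e^(−nδ), so x_2 = 12.3 × e^(−2 × 0.8496) = 12.3 × 0.1828 = 2.249 mm.

2.25 mm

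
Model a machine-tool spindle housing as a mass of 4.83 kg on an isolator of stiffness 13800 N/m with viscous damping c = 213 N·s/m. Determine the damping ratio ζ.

0.413

ω_n = √(k/m) = √(13800/4.83) = 53.45 rad/s.
Critical damping c_c = 2√(k·m) = 2√(13800 × 4.83) = 516.3 N·s/m, so ζ = c/c_c = 213/516.3 = 0.4125.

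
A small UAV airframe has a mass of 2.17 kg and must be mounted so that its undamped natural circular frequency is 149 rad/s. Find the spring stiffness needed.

48200 N/m

k = m·ω_n² = 2.17 × 149.0² = 2.17 × 22200 = 48180 N/m.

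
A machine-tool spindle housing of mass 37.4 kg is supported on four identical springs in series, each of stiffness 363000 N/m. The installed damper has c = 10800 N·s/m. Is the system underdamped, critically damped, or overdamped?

overdamped

Series springs: 1/k_eq = 4/363000, so k_eq = 363000/4 = 90750 N/m.
c_c = 2√(k_eq·m) = 3685 N·s/m; ζ = c/c_c = 10800/3685 = 2.93.
Since ζ > 1 the system is overdamped.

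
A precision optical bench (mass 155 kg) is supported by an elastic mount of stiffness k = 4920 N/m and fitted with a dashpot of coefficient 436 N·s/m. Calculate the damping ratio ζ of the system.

ω_n = √(k/m) = √(4920/155) = 5.634 rad/s.
Critical damping c_c = 2√(k·m) = 2√(4920 × 155) = 1747 N·s/m, so ζ = c/c_c = 436/1747 = 0.2496.

0.250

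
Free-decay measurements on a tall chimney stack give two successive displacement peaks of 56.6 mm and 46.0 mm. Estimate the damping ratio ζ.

Logarithmic decrement δ = (1/n)·ln(x₀/x_n) = (1/1)·ln(56.6/46.0) = (1/1)·ln(1.230) = 0.2074.
ζ = δ/√(4π² + δ²) = 0.2074/√(39.48 + 0.0430) = 0.2074/6.287 = 0.03299.

0.0330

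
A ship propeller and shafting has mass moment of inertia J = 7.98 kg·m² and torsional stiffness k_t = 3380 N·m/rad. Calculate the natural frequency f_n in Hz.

3.28 Hz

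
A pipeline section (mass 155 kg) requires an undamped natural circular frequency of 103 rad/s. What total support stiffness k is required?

1640000 N/m

k = m·ω_n² = 155 × 103.0² = 155 × 10610 = 1644000 N/m.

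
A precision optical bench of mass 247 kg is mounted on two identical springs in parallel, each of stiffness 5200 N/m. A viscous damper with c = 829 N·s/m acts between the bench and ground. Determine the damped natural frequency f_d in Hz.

Parallel springs add: k_eq = 2 × 5200 = 10400 N/m.
ω_n = √(k_eq/m) = √(10400/247) = 6.489 rad/s.
Critical damping c_c = 2√(k_eq·m) = 2√(10400 × 247) = 3205 N·s/m, so ζ = c/c_c = 829/3205 = 0.2586.
ω_d = ω_n√(1 − ζ²) = 6.489 × √(1 − 0.0669) = 6.268 rad/s.
f_d = ω_d/(2π) = 0.9976 Hz.

0.998 Hz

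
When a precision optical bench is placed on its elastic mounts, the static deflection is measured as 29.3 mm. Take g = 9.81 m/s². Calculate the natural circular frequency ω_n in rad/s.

ω_n = √(g/δ_st) = √(9.81/0.0293) = √334.8 = 18.30 rad/s.

18.3 rad/s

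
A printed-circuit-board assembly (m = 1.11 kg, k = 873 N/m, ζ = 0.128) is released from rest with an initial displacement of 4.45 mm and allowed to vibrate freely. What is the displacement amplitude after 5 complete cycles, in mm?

Logarithmic decrement δ = 2πζ/√(1 − ζ²) = 2π × 0.1280/√(1 − 0.0164) = 0.8109.
After n cycles, x_n/x₀ = e^(−nδ), so x_5 = 4.45 × e^(−5 × 0.8109) = 4.45 × 0.01734 = 0.07717 mm.

0.0772 mm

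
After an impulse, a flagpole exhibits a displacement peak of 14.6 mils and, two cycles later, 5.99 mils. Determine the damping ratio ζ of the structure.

Logarithmic decrement δ = (1/n)·ln(x₀/x_n) = (1/2)·ln(14.6/5.99) = (1/2)·ln(2.437) = 0.4455.
ζ = δ/√(4π² + δ²) = 0.4455/√(39.48 + 0.198) = 0.4455/6.299 = 0.07072.

0.0707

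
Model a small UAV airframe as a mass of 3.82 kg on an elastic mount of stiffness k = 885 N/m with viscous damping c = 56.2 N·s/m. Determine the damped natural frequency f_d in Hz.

ω_n = √(k/m) = √(885.0/3.82) = 15.22 rad/s.
Critical damping c_c = 2√(k·m) = 2√(885.0 × 3.82) = 116.3 N·s/m, so ζ = c/c_c = 56.2/116.3 = 0.4833.
ω_d = ω_n√(1 − ζ²) = 15.22 × √(1 − 0.234) = 13.33 rad/s.
f_d = ω_d/(2π) = 2.121 Hz.

2.12 Hz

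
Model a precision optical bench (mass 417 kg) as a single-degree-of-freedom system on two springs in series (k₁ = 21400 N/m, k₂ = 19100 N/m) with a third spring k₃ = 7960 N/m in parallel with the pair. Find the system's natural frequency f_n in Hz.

1.05 Hz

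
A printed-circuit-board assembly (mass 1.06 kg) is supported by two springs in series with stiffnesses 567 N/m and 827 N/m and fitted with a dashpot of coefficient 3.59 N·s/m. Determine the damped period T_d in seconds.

Series springs: 1/k_eq = 1/567 + 1/827 = 0.002973, so k_eq = 336.4 N/m.
ω_n = √(k_eq/m) = √(336.4/1.06) = 17.81 rad/s.
Critical damping c_c = 2√(k_eq·m) = 2√(336.4 × 1.06) = 37.77 N·s/m, so ζ = c/c_c = 3.59/37.77 = 0.09506.
ω_d = ω_n√(1 − ζ²) = 17.81 × √(1 − 0.00904) = 17.73 rad/s.
T_d = 2π/ω_d = 0.3543 s.

0.354 s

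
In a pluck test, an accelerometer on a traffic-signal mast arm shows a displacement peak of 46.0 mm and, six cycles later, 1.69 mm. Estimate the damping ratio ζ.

Logarithmic decrement δ = (1/n)·ln(x₀/x_n) = (1/6)·ln(46.0/1.69) = (1/6)·ln(27.22) = 0.5507.
ζ = δ/√(4π² + δ²) = 0.5507/√(39.48 + 0.303) = 0.5507/6.307 = 0.08730.

0.0873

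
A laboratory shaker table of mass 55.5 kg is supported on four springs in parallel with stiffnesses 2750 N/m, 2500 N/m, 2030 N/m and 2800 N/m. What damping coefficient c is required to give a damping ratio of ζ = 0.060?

89.8 N·s/m

Parallel springs add: k_eq = 2750 + 2500 + 2030 + 2800 = 10080 N/m.
c_c = 2√(k_eq·m) = 2√(10080 × 55.5) = 1496 N·s/m.
c = ζ·c_c = 0.060 × 1496 = 89.75 N·s/m.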